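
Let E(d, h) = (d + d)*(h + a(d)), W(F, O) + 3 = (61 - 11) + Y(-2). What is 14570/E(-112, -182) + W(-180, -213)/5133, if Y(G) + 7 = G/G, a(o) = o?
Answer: 12914651/56339808 ≈ 0.22923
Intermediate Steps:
Y(G) = -6 (Y(G) = -7 + G/G = -7 + 1 = -6)
W(F, O) = 41 (W(F, O) = -3 + ((61 - 11) - 6) = -3 + (50 - 6) = -3 + 44 = 41)
E(d, h) = 2*d*(d + h) (E(d, h) = (d + d)*(h + d) = (2*d)*(d + h) = 2*d*(d + h))
14570/E(-112, -182) + W(-180, -213)/5133 = 14570/((2*(-112)*(-112 - 182))) + 41/5133 = 14570/((2*(-112)*(-294))) + 41*(1/5133) = 14570/65856 + 41/5133 = 14570*(1/65856) + 41/5133 = 7285/32928 + 41/5133 = 12914651/56339808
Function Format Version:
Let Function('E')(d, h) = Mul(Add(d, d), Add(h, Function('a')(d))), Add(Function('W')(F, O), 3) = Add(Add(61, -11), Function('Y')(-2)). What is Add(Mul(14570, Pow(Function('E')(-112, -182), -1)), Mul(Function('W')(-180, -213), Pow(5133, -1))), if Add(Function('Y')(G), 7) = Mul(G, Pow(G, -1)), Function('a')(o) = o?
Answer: Rational(12914651, 56339808) ≈ 0.22923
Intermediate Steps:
Function('Y')(G) = -6 (Function('Y')(G) = Add(-7, Mul(G, Pow(G, -1))) = Add(-7, 1) = -6)
Function('W')(F, O) = 41 (Function('W')(F, O) = Add(-3, Add(Add(61, -11), -6)) = Add(-3, Add(50, -6)) = Add(-3, 44) = 41)
Function('E')(d, h) = Mul(2, d, Add(d, h)) (Function('E')(d, h) = Mul(Add(d, d), Add(h, d)) = Mul(Mul(2, d), Add(d, h)) = Mul(2, d, Add(d, h)))
Add(Mul(14570, Pow(Function('E')(-112, -182), -1)), Mul(Function('W')(-180, -213), Pow(5133, -1))) = Add(Mul(14570, Pow(Mul(2, -112, Add(-112, -182)), -1)), Mul(41, Pow(5133, -1))) = Add(Mul(14570, Pow(Mul(2, -112, -294), -1)), Mul(41, Rational(1, 5133))) = Add(Mul(14570, Pow(65856, -1)), Rational(41, 5133)) = Add(Mul(14570, Rational(1, 65856)), Rational(41, 5133)) = Add(Rational(7285, 32928), Rational(41, 5133)) = Rational(12914651, 56339808)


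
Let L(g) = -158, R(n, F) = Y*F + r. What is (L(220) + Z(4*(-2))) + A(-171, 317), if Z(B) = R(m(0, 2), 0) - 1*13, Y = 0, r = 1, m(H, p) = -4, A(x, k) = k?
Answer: 147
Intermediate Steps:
R(n, F) = 1 (R(n, F) = 0*F + 1 = 0 + 1 = 1)
Z(B) = -12 (Z(B) = 1 - 1*13 = 1 - 13 = -12)
(L(220) + Z(4*(-2))) + A(-171, 317) = (-158 - 12) + 317 = -170 + 317 = 147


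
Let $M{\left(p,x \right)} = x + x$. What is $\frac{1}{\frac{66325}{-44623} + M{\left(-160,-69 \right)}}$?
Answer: $- \frac{44623}{6224299} \approx -0.0071692$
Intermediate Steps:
$M{\left(p,x \right)} = 2 x$
$\frac{1}{\frac{66325}{-44623} + M{\left(-160,-69 \right)}} = \frac{1}{\frac{66325}{-44623} + 2 \left(-69\right)} = \frac{1}{66325 \left(- \frac{1}{44623}\right) - 138} = \frac{1}{- \frac{66325}{44623} - 138} = \frac{1}{- \frac{6224299}{44623}} = - \frac{44623}{6224299}$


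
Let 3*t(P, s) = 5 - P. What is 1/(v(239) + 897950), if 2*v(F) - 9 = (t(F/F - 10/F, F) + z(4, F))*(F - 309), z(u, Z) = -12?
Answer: 478/429400471 ≈ 1.1132e-6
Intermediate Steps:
t(P, s) = 5/3 - P/3 (t(P, s) = (5 - P)/3 = 5/3 - P/3)
v(F) = 9/2 + (-309 + F)*(-32/3 + 10/(3*F))/2 (v(F) = 9/2 + (((5/3 - (F/F - 10/F)/3) - 12)*(F - 309))/2 = 9/2 + (((5/3 - (1 - 10/F)/3) - 12)*(-309 + F))/2 = 9/2 + (((5/3 + (-1/3 + 10/(3*F))) - 12)*(-309 + F))/2 = 9/2 + (((4/3 + 10/(3*F)) - 12)*(-309 + F))/2 = 9/2 + ((-32/3 + 10/(3*F))*(-309 + F))/2 = 9/2 + ((-309 + F)*(-32/3 + 10/(3*F)))/2 = 9/2 + (-309 + F)*(-32/3 + 10/(3*F))/2)
1/(v(239) + 897950) = 1/((9925/6 - 515/239 - 16/3*239) + 897950) = 1/((9925/6 - 515*1/239 - 3824/3) + 897950) = 1/((9925/6 - 515/239 - 3824/3) + 897950) = 1/(180371/478 + 897950) = 1/(429400471/478) = 478/429400471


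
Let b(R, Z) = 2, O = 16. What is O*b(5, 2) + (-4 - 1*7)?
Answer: 21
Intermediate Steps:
O*b(5, 2) + (-4 - 1*7) = 16*2 + (-4 - 1*7) = 32 + (-4 - 7) = 32 - 11 = 21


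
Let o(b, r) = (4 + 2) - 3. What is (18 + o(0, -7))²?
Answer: 441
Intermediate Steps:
o(b, r) = 3 (o(b, r) = 6 - 3 = 3)
(18 + o(0, -7))² = (18 + 3)² = 21² = 441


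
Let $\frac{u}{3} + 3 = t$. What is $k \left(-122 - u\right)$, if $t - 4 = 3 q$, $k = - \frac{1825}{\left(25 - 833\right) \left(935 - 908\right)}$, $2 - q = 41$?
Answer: $\frac{206225}{10908} \approx 18.906$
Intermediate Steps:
$q = -39$ ($q = 2 - 41 = -39$)
$k = \frac{1825}{21816}$ ($k = - \frac{1825}{\left(-808\right) 27} = - \frac{1825}{-21816} = \left(-1825\right) \left(- \frac{1}{21816}\right) = \frac{1825}{21816} \approx 0.083654$)
$t = -113$ ($t = 4 + 3 \left(-39\right) = 4 - 117 = -113$)
$u = -348$ ($u = -9 + 3 \left(-113\right) = -9 - 339 = -348$)
$k \left(-122 - u\right) = \frac{1825 \left(-122 - -348\right)}{21816} = \frac{1825 \left(-122 + 348\right)}{21816} = \frac{1825}{21816} \cdot 226 = \frac{206225}{10908}$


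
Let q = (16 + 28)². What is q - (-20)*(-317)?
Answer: -4404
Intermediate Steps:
q = 1936 (q = 44² = 1936)
q - (-20)*(-317) = 1936 - (-20)*(-317) = 1936 - 1*6340 = 1936 - 6340 = -4404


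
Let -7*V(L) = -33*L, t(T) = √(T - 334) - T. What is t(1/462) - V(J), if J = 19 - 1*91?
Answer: 156815/462 + I*√71289834/462 ≈ 339.43 + 18.276*I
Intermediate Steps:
t(T) = √(-334 + T) - T
J = -72 (J = 19 - 91 = -72)
V(L) = 33*L/7 (V(L) = -(-33)*L/7 = 33*L/7)
t(1/462) - V(J) = (√(-334 + 1/462) - 1/462) - 33*(-72)/7 = (√(-334 + 1/462) - 1*1/462) - 1*(-2376/7) = (√(-154307/462) - 1/462) + 2376/7 = (I*√71289834/462 - 1/462) + 2376/7 = (-1/462 + I*√71289834/462) + 2376/7 = 156815/462 + I*√71289834/462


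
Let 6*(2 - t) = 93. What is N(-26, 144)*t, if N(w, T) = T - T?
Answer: 0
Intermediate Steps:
N(w, T) = 0
t = -27/2 (t = 2 - ⅙*93 = 2 - 31/2 = -27/2 ≈ -13.500)
N(-26, 144)*t = 0*(-27/2) = 0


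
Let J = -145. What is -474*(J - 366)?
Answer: 242214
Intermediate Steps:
-474*(J - 366) = -474*(-145 - 366) = -474*(-511) = 242214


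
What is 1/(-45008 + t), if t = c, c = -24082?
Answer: -1/69090 ≈ -1.4474e-5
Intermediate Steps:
t = -24082
1/(-45008 + t) = 1/(-45008 - 24082) = 1/(-69090) = -1/69090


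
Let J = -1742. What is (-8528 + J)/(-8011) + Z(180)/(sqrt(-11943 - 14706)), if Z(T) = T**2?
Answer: 10270/8011 - 3600*I*sqrt(329)/329 ≈ 1.282 - 198.47*I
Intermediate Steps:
(-8528 + J)/(-8011) + Z(180)/(sqrt(-11943 - 14706)) = (-8528 - 1742)/(-8011) + 180**2/(sqrt(-11943 - 14706)) = -10270*(-1/8011) + 32400/(sqrt(-26649)) = 10270/8011 + 32400/((9*I*sqrt(329))) = 10270/8011 + 32400*(-I*sqrt(329)/2961) = 10270/8011 - 3600*I*sqrt(329)/329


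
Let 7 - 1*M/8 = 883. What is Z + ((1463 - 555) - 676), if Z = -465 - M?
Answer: 6775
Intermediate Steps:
M = -7008 (M = 56 - 8*883 = 56 - 7064 = -7008)
Z = 6543 (Z = -465 - 1*(-7008) = -465 + 7008 = 6543)
Z + ((1463 - 555) - 676) = 6543 + ((1463 - 555) - 676) = 6543 + (908 - 676) = 6543 + 232 = 6775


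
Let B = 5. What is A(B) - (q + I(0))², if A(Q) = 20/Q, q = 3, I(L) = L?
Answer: -5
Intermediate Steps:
A(B) - (q + I(0))² = 20/5 - (3 + 0)² = 20*(⅕) - 1*3² = 4 - 1*9 = 4 - 9 = -5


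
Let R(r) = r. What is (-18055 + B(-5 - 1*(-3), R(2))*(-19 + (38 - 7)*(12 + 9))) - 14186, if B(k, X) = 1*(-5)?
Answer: -35401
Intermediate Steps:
B(k, X) = -5
(-18055 + B(-5 - 1*(-3), R(2))*(-19 + (38 - 7)*(12 + 9))) - 14186 = (-18055 - 5*(-19 + (38 - 7)*(12 + 9))) - 14186 = (-18055 - 5*(-19 + 31*21)) - 14186 = (-18055 - 5*(-19 + 651)) - 14186 = (-18055 - 5*632) - 14186 = (-18055 - 3160) - 14186 = -21215 - 14186 = -35401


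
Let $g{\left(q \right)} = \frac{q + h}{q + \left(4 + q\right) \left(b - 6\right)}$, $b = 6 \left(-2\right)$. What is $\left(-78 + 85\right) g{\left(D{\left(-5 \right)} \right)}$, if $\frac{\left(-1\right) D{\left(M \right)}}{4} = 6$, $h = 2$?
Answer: $- \frac{11}{24} \approx -0.45833$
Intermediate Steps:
$D{\left(M \right)} = -24$ ($D{\left(M \right)} = \left(-4\right) 6 = -24$)
$b = -12$
$g{\left(q \right)} = \frac{2 + q}{-72 - 17 q}$ ($g{\left(q \right)} = \frac{q + 2}{q + \left(4 + q\right) \left(-12 - 6\right)} = \frac{2 + q}{q + \left(4 + q\right) \left(-18\right)} = \frac{2 + q}{q - \left(72 + 18 q\right)} = \frac{2 + q}{-72 - 17 q}$)
$\left(-78 + 85\right) g{\left(D{\left(-5 \right)} \right)} = \left(-78 + 85\right) \frac{-2 - -24}{72 + 17 \left(-24\right)} = 7 \frac{-2 + 24}{72 - 408} = 7 \frac{1}{-336} \cdot 22 = 7 \left(\left(- \frac{1}{336}\right) 22\right) = 7 \left(- \frac{11}{168}\right) = - \frac{11}{24}$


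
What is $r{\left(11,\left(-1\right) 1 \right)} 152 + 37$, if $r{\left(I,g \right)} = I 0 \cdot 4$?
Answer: $37$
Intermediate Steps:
$r{\left(I,g \right)} = 0$ ($r{\left(I,g \right)} = 0 \cdot 4 = 0$)
$r{\left(11,\left(-1\right) 1 \right)} 152 + 37 = 0 \cdot 152 + 37 = 0 + 37 = 37$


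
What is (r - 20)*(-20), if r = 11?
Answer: 180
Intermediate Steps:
(r - 20)*(-20) = (11 - 20)*(-20) = -9*(-20) = 180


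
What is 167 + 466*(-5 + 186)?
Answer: 84513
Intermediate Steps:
167 + 466*(-5 + 186) = 167 + 466*181 = 167 + 84346 = 84513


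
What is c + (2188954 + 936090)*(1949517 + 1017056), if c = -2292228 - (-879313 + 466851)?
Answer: 9270669274446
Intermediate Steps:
c = -1879766 (c = -2292228 - 1*(-412462) = -2292228 + 412462 = -1879766)
c + (2188954 + 936090)*(1949517 + 1017056) = -1879766 + (2188954 + 936090)*(1949517 + 1017056) = -1879766 + 3125044*2966573 = -1879766 + 9270671154212 = 9270669274446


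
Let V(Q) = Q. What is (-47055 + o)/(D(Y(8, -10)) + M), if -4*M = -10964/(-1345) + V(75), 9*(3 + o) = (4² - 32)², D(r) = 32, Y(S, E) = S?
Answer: -2277171080/542889 ≈ -4194.5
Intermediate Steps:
o = 229/9 (o = -3 + (4² - 32)²/9 = -3 + (16 - 32)²/9 = -3 + (⅑)*(-16)² = -3 + (⅑)*256 = -3 + 256/9 = 229/9 ≈ 25.444)
M = -111839/5380 (M = -(-10964/(-1345) + 75)/4 = -(-10964*(-1/1345) + 75)/4 = -(10964/1345 + 75)/4 = -¼*111839/1345 = -111839/5380 ≈ -20.788)
(-47055 + o)/(D(Y(8, -10)) + M) = (-47055 + 229/9)/(32 - 111839/5380) = -423266/(9*60321/5380) = -423266/9*5380/60321 = -2277171080/542889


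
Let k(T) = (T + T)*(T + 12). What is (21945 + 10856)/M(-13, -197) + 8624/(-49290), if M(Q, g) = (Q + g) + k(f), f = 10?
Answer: 161477777/1133670 ≈ 142.44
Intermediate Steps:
k(T) = 2*T*(12 + T) (k(T) = (2*T)*(12 + T) = 2*T*(12 + T))
M(Q, g) = 440 + Q + g (M(Q, g) = (Q + g) + 2*10*(12 + 10) = (Q + g) + 2*10*22 = (Q + g) + 440 = 440 + Q + g)
(21945 + 10856)/M(-13, -197) + 8624/(-49290) = (21945 + 10856)/(440 - 13 - 197) + 8624/(-49290) = 32801/230 + 8624*(-1/49290) = 32801*(1/230) - 4312/24645 = 32801/230 - 4312/24645 = 161477777/1133670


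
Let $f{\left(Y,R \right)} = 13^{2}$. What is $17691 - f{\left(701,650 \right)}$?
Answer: $17522$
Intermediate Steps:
$f{\left(Y,R \right)} = 169$
$17691 - f{\left(701,650 \right)} = 17691 - 169 = 17522$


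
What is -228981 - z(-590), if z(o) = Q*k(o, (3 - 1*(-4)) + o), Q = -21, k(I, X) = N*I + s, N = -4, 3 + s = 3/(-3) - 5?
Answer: -179610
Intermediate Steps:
s = -9 (s = -3 + (3/(-3) - 5) = -3 + (3*(-⅓) - 5) = -3 + (-1 - 5) = -3 - 6 = -9)
k(I, X) = -9 - 4*I (k(I, X) = -4*I - 9 = -9 - 4*I)
z(o) = 189 + 84*o (z(o) = -21*(-9 - 4*o) = 189 + 84*o)
-228981 - z(-590) = -228981 - (189 + 84*(-590)) = -228981 - (189 - 49560) = -228981 - 1*(-49371) = -228981 + 49371 = -179610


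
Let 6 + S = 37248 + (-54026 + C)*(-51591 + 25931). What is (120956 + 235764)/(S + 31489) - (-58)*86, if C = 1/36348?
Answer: 31419407922221708/6298998857551 ≈ 4988.0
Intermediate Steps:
C = 1/36348 ≈ 2.7512e-5
S = 12597711574559/9087 (S = -6 + (37248 + (-54026 + 1/36348)*(-51591 + 25931)) = -6 + (37248 - 1963737047/36348*(-25660)) = -6 + (37248 + 12597373156505/9087) = -6 + 12597711629081/9087 = 12597711574559/9087 ≈ 1.3863e+9)
(120956 + 235764)/(S + 31489) - (-58)*86 = (120956 + 235764)/(12597711574559/9087 + 31489) - (-58)*86 = 356720/(12597997715102/9087) - 1*(-4988) = 356720*(9087/12597997715102) + 4988 = 1620757320/6298998857551 + 4988 = 31419407922221708/6298998857551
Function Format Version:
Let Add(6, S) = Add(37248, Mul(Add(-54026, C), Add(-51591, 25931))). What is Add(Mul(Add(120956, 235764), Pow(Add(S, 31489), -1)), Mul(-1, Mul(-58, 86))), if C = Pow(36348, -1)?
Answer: Rational(31419407922221708, 6298998857551) ≈ 4988.0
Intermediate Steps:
C = Rational(1, 36348) ≈ 2.7512e-5
S = Rational(12597711574559, 9087) (S = Add(-6, Add(37248, Mul(Add(-54026, Rational(1, 36348)), Add(-51591, 25931)))) = Add(-6, Add(37248, Mul(Rational(-1963737047, 36348), -25660))) = Add(-6, Add(37248, Rational(12597373156505, 9087))) = Add(-6, Rational(12597711629081, 9087)) = Rational(12597711574559, 9087) ≈ 1.3863e+9)
Add(Mul(Add(120956, 235764), Pow(Add(S, 31489), -1)), Mul(-1, Mul(-58, 86))) = Add(Mul(Add(120956, 235764), Pow(Add(Rational(12597711574559, 9087), 31489), -1)), Mul(-1, Mul(-58, 86))) = Add(Mul(356720, Pow(Rational(12597997715102, 9087), -1)), Mul(-1, -4988)) = Add(Mul(356720, Rational(9087, 12597997715102)), 4988) = Add(Rational(1620757320, 6298998857551), 4988) = Rational(31419407922221708, 6298998857551)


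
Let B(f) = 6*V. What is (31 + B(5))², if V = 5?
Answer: 3721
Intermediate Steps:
B(f) = 30 (B(f) = 6*5 = 30)
(31 + B(5))² = (31 + 30)² = 61² = 3721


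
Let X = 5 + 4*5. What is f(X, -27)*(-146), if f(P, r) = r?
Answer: 3942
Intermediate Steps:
X = 25 (X = 5 + 20 = 25)
f(X, -27)*(-146) = -27*(-146) = 3942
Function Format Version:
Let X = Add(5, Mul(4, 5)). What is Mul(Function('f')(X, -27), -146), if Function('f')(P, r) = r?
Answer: 3942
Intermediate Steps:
X = 25 (X = Add(5, 20) = 25)
Mul(Function('f')(X, -27), -146) = Mul(-27, -146) = 3942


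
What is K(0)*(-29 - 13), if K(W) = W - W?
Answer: 0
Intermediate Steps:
K(W) = 0
K(0)*(-29 - 13) = 0*(-29 - 13) = 0*(-42) = 0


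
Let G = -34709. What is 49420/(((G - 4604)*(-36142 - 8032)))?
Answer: 24710/868306231 ≈ 2.8458e-5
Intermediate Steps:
49420/(((G - 4604)*(-36142 - 8032))) = 49420/(((-34709 - 4604)*(-36142 - 8032))) = 49420/((-39313*(-44174))) = 49420/1736612462 = 49420*(1/1736612462) = 24710/868306231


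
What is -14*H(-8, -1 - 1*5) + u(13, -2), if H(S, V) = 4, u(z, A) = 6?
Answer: -50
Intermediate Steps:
-14*H(-8, -1 - 1*5) + u(13, -2) = -14*4 + 6 = -56 + 6 = -50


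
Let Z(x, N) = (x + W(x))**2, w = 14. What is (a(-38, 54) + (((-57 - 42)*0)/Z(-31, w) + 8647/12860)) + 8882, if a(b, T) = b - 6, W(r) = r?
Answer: 113665327/12860 ≈ 8838.7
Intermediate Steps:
a(b, T) = -6 + b
Z(x, N) = 4*x**2 (Z(x, N) = (x + x)**2 = (2*x)**2 = 4*x**2)
(a(-38, 54) + (((-57 - 42)*0)/Z(-31, w) + 8647/12860)) + 8882 = ((-6 - 38) + (((-57 - 42)*0)/((4*(-31)**2)) + 8647/12860)) + 8882 = (-44 + ((-99*0)/((4*961)) + 8647*(1/12860))) + 8882 = (-44 + (0/3844 + 8647/12860)) + 8882 = (-44 + (0*(1/3844) + 8647/12860)) + 8882 = (-44 + (0 + 8647/12860)) + 8882 = (-44 + 8647/12860) + 8882 = -557193/12860 + 8882 = 113665327/12860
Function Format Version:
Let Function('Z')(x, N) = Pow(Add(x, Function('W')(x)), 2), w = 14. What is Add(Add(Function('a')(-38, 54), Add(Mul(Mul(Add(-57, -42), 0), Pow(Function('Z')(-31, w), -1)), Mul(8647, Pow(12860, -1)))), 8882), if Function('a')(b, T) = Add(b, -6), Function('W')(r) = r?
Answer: Rational(113665327, 12860) ≈ 8838.7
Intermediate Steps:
Function('a')(b, T) = Add(-6, b)
Function('Z')(x, N) = Mul(4, Pow(x, 2)) (Function('Z')(x, N) = Pow(Add(x, x), 2) = Pow(Mul(2, x), 2) = Mul(4, Pow(x, 2)))
Add(Add(Function('a')(-38, 54), Add(Mul(Mul(Add(-57, -42), 0), Pow(Function('Z')(-31, w), -1)), Mul(8647, Pow(12860, -1)))), 8882) = Add(Add(Add(-6, -38), Add(Mul(Mul(Add(-57, -42), 0), Pow(Mul(4, Pow(-31, 2)), -1)), Mul(8647, Pow(12860, -1)))), 8882) = Add(Add(-44, Add(Mul(Mul(-99, 0), Pow(Mul(4, 961), -1)), Mul(8647, Rational(1, 12860)))), 8882) = Add(Add(-44, Add(Mul(0, Pow(3844, -1)), Rational(8647, 12860))), 8882) = Add(Add(-44, Add(Mul(0, Rational(1, 3844)), Rational(8647, 12860))), 8882) = Add(Add(-44, Add(0, Rational(8647, 12860))), 8882) = Add(Add(-44, Rational(8647, 12860)), 8882) = Add(Rational(-557193, 12860), 8882) = Rational(113665327, 12860)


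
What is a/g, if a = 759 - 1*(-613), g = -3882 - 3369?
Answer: -1372/7251 ≈ -0.18922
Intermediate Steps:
g = -7251
a = 1372 (a = 759 + 613 = 1372)
a/g = 1372/(-7251) = 1372*(-1/7251) = -1372/7251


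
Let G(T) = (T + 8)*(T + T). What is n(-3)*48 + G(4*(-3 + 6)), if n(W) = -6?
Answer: 192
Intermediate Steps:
G(T) = 2*T*(8 + T) (G(T) = (8 + T)*(2*T) = 2*T*(8 + T))
n(-3)*48 + G(4*(-3 + 6)) = -6*48 + 2*(4*(-3 + 6))*(8 + 4*(-3 + 6)) = -288 + 2*(4*3)*(8 + 4*3) = -288 + 2*12*(8 + 12) = -288 + 2*12*20 = -288 + 480 = 192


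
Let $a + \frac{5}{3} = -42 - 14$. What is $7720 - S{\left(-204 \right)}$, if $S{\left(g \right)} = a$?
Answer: $\frac{23333}{3} \approx 7777.7$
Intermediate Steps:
$a = - \frac{173}{3}$ ($a = - \frac{5}{3} - 56 = - \frac{173}{3} \approx -57.667$)
$S{\left(g \right)} = - \frac{173}{3}$
$7720 - S{\left(-204 \right)} = 7720 - - \frac{173}{3} = 7720 + \frac{173}{3} = \frac{23333}{3}$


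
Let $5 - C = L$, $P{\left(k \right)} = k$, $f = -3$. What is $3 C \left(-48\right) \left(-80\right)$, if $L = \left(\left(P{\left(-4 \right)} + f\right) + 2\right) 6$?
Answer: $403200$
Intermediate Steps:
$L = -30$ ($L = \left(\left(-4 - 3\right) + 2\right) 6 = \left(-7 + 2\right) 6 = \left(-5\right) 6 = -30$)
$C = 35$ ($C = 5 - -30 = 5 + 30 = 35$)
$3 C \left(-48\right) \left(-80\right) = 3 \cdot 35 \left(-48\right) \left(-80\right) = 105 \left(-48\right) \left(-80\right) = \left(-5040\right) \left(-80\right) = 403200$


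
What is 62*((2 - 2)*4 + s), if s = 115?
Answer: 7130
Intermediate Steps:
62*((2 - 2)*4 + s) = 62*((2 - 2)*4 + 115) = 62*(0*4 + 115) = 62*(0 + 115) = 62*115 = 7130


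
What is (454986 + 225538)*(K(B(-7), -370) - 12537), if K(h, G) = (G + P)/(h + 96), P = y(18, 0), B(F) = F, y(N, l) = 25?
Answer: -759558696312/89 ≈ -8.5344e+9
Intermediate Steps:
P = 25
K(h, G) = (25 + G)/(96 + h) (K(h, G) = (G + 25)/(h + 96) = (25 + G)/(96 + h))
(454986 + 225538)*(K(B(-7), -370) - 12537) = (454986 + 225538)*((25 - 370)/(96 - 7) - 12537) = 680524*(-345/89 - 12537) = 680524*(-1116138/89) = -759558696312/89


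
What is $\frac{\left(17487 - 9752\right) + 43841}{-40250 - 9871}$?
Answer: $- \frac{17192}{16707} \approx -1.029$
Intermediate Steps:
$\frac{\left(17487 - 9752\right) + 43841}{-40250 - 9871} = \frac{\left(17487 - 9752\right) + 43841}{-50121} = \left(7735 + 43841\right) \left(- \frac{1}{50121}\right) = 51576 \left(- \frac{1}{50121}\right) = - \frac{17192}{16707}$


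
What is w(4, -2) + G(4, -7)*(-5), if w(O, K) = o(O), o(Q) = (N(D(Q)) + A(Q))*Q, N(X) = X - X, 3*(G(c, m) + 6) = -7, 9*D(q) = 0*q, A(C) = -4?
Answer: 77/3 ≈ 25.667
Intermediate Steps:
D(q) = 0 (D(q) = (0*q)/9 = (⅑)*0 = 0)
G(c, m) = -25/3 (G(c, m) = -6 + (⅓)*(-7) = -6 - 7/3 = -25/3)
N(X) = 0
o(Q) = -4*Q (o(Q) = (0 - 4)*Q = -4*Q)
w(O, K) = -4*O
w(4, -2) + G(4, -7)*(-5) = -4*4 - 25/3*(-5) = -16 + 125/3 = 77/3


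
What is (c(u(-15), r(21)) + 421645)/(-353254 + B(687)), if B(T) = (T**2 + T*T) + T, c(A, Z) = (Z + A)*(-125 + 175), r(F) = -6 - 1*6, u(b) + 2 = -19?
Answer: 419995/591371 ≈ 0.71021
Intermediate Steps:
u(b) = -21 (u(b) = -2 - 19 = -21)
r(F) = -12 (r(F) = -6 - 6 = -12)
c(A, Z) = 50*A + 50*Z (c(A, Z) = (A + Z)*50 = 50*A + 50*Z)
B(T) = T + 2*T**2 (B(T) = (T**2 + T**2) + T = 2*T**2 + T = T + 2*T**2)
(c(u(-15), r(21)) + 421645)/(-353254 + B(687)) = ((50*(-21) + 50*(-12)) + 421645)/(-353254 + 687*(1 + 2*687)) = ((-1050 - 600) + 421645)/(-353254 + 687*(1 + 1374)) = (-1650 + 421645)/(-353254 + 687*1375) = 419995/(-353254 + 944625) = 419995/591371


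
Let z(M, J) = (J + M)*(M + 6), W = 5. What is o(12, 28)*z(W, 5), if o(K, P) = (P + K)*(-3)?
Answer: -13200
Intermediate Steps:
o(K, P) = -3*K - 3*P (o(K, P) = (K + P)*(-3) = -3*K - 3*P)
z(M, J) = (6 + M)*(J + M) (z(M, J) = (J + M)*(6 + M) = (6 + M)*(J + M))
o(12, 28)*z(W, 5) = (-3*12 - 3*28)*(5**2 + 6*5 + 6*5 + 5*5) = (-36 - 84)*(25 + 30 + 30 + 25) = -120*110 = -13200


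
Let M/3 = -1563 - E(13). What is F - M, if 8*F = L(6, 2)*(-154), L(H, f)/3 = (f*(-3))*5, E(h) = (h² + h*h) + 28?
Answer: 15039/2 ≈ 7519.5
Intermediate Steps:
E(h) = 28 + 2*h² (E(h) = (h² + h²) + 28 = 2*h² + 28 = 28 + 2*h²)
L(H, f) = -45*f (L(H, f) = 3*((f*(-3))*5) = 3*(-3*f*5) = 3*(-15*f) = -45*f)
M = -5787 (M = 3*(-1563 - (28 + 2*13²)) = 3*(-1563 - (28 + 2*169)) = 3*(-1563 - (28 + 338)) = 3*(-1563 - 1*366) = 3*(-1563 - 366) = 3*(-1929) = -5787)
F = 3465/2 (F = (-45*2*(-154))/8 = (-90*(-154))/8 = (⅛)*13860 = 3465/2 ≈ 1732.5)
F - M = 3465/2 - 1*(-5787) = 3465/2 + 5787 = 15039/2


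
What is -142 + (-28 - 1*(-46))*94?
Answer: 1550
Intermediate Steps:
-142 + (-28 - 1*(-46))*94 = -142 + (-28 + 46)*94 = -142 + 18*94 = -142 + 1692 = 1550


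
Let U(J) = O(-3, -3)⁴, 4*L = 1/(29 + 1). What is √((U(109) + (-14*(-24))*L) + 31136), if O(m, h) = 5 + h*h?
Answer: √1738870/5 ≈ 263.73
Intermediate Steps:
O(m, h) = 5 + h²
L = 1/120 (L = 1/(4*(29 + 1)) = (¼)/30 = (¼)*(1/30) = 1/120 ≈ 0.0083333)
U(J) = 38416 (U(J) = (5 + (-3)²)⁴ = (5 + 9)⁴ = 14⁴ = 38416)
√((U(109) + (-14*(-24))*L) + 31136) = √((38416 - 14*(-24)*(1/120)) + 31136) = √((38416 + 336*(1/120)) + 31136) = √((38416 + 14/5) + 31136) = √(192094/5 + 31136) = √(347774/5) = √1738870/5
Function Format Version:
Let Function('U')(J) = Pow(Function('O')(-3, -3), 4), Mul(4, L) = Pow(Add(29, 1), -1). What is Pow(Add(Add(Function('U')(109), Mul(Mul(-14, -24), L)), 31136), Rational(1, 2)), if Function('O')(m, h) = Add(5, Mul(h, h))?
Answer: Mul(Rational(1, 5), Pow(1738870, Rational(1, 2))) ≈ 263.73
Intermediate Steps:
Function('O')(m, h) = Add(5, Pow(h, 2))
L = Rational(1, 120) (L = Mul(Rational(1, 4), Pow(Add(29, 1), -1)) = Mul(Rational(1, 4), Pow(30, -1)) = Mul(Rational(1, 4), Rational(1, 30)) = Rational(1, 120) ≈ 0.0083333)
Function('U')(J) = 38416 (Function('U')(J) = Pow(Add(5, Pow(-3, 2)), 4) = Pow(Add(5, 9), 4) = Pow(14, 4) = 38416)
Pow(Add(Add(Function('U')(109), Mul(Mul(-14, -24), L)), 31136), Rational(1, 2)) = Pow(Add(Add(38416, Mul(Mul(-14, -24), Rational(1, 120))), 31136), Rational(1, 2)) = Pow(Add(Add(38416, Mul(336, Rational(1, 120))), 31136), Rational(1, 2)) = Pow(Add(Add(38416, Rational(14, 5)), 31136), Rational(1, 2)) = Pow(Add(Rational(192094, 5), 31136), Rational(1, 2)) = Pow(Rational(347774, 5), Rational(1, 2)) = Mul(Rational(1, 5), Pow(1738870, Rational(1, 2)))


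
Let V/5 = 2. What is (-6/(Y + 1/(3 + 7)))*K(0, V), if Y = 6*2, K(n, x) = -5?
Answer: 300/121 ≈ 2.4793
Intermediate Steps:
V = 10 (V = 5*2 = 10)
Y = 12
(-6/(Y + 1/(3 + 7)))*K(0, V) = (-6/(12 + 1/(3 + 7)))*(-5) = (-6/(12 + 1/10))*(-5) = (-6/(121/10))*(-5) = ((10/121)*(-6))*(-5) = -60/121*(-5) = 300/121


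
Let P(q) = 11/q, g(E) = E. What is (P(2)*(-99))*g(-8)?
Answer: 4356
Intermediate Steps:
(P(2)*(-99))*g(-8) = ((11/2)*(-99))*(-8) = -1089/2*(-8) = 4356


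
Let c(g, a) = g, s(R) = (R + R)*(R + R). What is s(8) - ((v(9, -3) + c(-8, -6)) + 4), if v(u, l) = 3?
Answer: 257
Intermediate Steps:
s(R) = 4*R² (s(R) = (2*R)*(2*R) = 4*R²)
s(8) - ((v(9, -3) + c(-8, -6)) + 4) = 4*8² - ((3 - 8) + 4) = 4*64 - (-5 + 4) = 256 - 1*(-1) = 256 + 1 = 257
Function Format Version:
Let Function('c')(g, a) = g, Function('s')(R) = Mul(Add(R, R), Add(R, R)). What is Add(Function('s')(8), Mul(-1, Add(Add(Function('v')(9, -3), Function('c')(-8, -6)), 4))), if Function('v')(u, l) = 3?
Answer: 257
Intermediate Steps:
Function('s')(R) = Mul(4, Pow(R, 2)) (Function('s')(R) = Mul(Mul(2, R), Mul(2, R)) = Mul(4, Pow(R, 2)))
Add(Function('s')(8), Mul(-1, Add(Add(Function('v')(9, -3), Function('c')(-8, -6)), 4))) = Add(Mul(4, Pow(8, 2)), Mul(-1, Add(Add(3, -8), 4))) = Add(Mul(4, 64), Mul(-1, Add(-5, 4))) = Add(256, Mul(-1, -1)) = Add(256, 1) = 257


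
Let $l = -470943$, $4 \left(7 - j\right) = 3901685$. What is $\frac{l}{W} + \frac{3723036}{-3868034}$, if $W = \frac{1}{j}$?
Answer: $\frac{3553675110413081295}{7736068} \approx 4.5936 \cdot 10^{11}$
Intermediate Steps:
$j = - \frac{3901657}{4}$ ($j = 7 - \frac{3901685}{4} = - \frac{3901657}{4} \approx -9.7541 \cdot 10^{5}$)
$W = - \frac{4}{3901657}$ ($W = \frac{1}{- \frac{3901657}{4}} = - \frac{4}{3901657} \approx -1.0252 \cdot 10^{-6}$)
$\frac{l}{W} + \frac{3723036}{-3868034} = - \frac{470943}{- \frac{4}{3901657}} + \frac{3723036}{-3868034} = \left(-470943\right) \left(- \frac{3901657}{4}\right) + 3723036 \left(- \frac{1}{3868034}\right) = \frac{1837458052551}{4} - \frac{1861518}{1934017} = \frac{3553675110413081295}{7736068}$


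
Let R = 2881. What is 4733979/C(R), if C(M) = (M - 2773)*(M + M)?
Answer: 1577993/207432 ≈ 7.6073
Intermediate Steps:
C(M) = 2*M*(-2773 + M) (C(M) = (-2773 + M)*(2*M) = 2*M*(-2773 + M))
4733979/C(R) = 4733979/((2*2881*(-2773 + 2881))) = 4733979/((2*2881*108)) = 4733979/622296 = 4733979*(1/622296) = 1577993/207432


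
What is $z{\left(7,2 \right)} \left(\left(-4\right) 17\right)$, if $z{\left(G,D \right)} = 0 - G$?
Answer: $476$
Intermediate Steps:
$z{\left(G,D \right)} = - G$
$z{\left(7,2 \right)} \left(\left(-4\right) 17\right) = \left(-1\right) 7 \left(\left(-4\right) 17\right) = \left(-7\right) \left(-68\right) = 476$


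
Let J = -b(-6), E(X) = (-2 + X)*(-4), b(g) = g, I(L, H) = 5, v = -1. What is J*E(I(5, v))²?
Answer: 864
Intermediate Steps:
E(X) = 8 - 4*X
J = 6 (J = -1*(-6) = 6)
J*E(I(5, v))² = 6*(8 - 4*5)² = 6*(8 - 20)² = 6*(-12)² = 6*144 = 864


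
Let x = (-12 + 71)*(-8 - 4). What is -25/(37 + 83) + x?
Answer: -16997/24 ≈ -708.21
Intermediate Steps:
x = -708 (x = 59*(-12) = -708)
-25/(37 + 83) + x = -25/(37 + 83) - 708 = -25/120 - 708 = (1/120)*(-25) - 708 = -5/24 - 708 = -16997/24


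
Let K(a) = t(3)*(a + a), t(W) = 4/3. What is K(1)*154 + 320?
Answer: 2192/3 ≈ 730.67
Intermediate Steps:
t(W) = 4/3 (t(W) = 4*(⅓) = 4/3)
K(a) = 8*a/3 (K(a) = 4*(a + a)/3 = 4*(2*a)/3 = 8*a/3)
K(1)*154 + 320 = ((8/3)*1)*154 + 320 = (8/3)*154 + 320 = 1232/3 + 320 = 2192/3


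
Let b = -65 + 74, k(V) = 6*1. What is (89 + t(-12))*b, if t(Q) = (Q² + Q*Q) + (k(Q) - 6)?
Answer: 3393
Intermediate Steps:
k(V) = 6
t(Q) = 2*Q² (t(Q) = (Q² + Q*Q) + (6 - 6) = (Q² + Q²) + 0 = 2*Q² + 0 = 2*Q²)
b = 9
(89 + t(-12))*b = (89 + 2*(-12)²)*9 = (89 + 2*144)*9 = (89 + 288)*9 = 377*9 = 3393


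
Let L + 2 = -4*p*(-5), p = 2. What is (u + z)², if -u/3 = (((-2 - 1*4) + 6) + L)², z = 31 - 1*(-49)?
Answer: 18079504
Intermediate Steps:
L = 38 (L = -2 - 4*2*(-5) = -2 - 8*(-5) = -2 + 40 = 38)
z = 80 (z = 31 + 49 = 80)
u = -4332 (u = -3*(((-2 - 1*4) + 6) + 38)² = -3*(((-2 - 4) + 6) + 38)² = -3*((-6 + 6) + 38)² = -3*(0 + 38)² = -3*38² = -3*1444 = -4332)
(u + z)² = (-4332 + 80)² = (-4252)² = 18079504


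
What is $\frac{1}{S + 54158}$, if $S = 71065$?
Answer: $\frac{1}{125223} \approx 7.9858 \cdot 10^{-6}$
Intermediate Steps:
$\frac{1}{S + 54158} = \frac{1}{71065 + 54158} = \frac{1}{125223}$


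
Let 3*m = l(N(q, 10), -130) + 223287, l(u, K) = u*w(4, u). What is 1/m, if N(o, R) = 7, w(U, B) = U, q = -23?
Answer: 3/223315 ≈ 1.3434e-5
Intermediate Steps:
l(u, K) = 4*u (l(u, K) = u*4 = 4*u)
m = 223315/3 (m = (4*7 + 223287)/3 = (28 + 223287)/3 = (⅓)*223315 = 223315/3 ≈ 74438.)
1/m = 1/(223315/3) = 3/223315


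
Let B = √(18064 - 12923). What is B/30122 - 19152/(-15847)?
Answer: 19152/15847 + √5141/30122 ≈ 1.2109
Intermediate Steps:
B = √5141 ≈ 71.701
B/30122 - 19152/(-15847) = √5141/30122 - 19152/(-15847) = √5141*(1/30122) - 19152*(-1/15847) = √5141/30122 + 19152/15847 = 19152/15847 + √5141/30122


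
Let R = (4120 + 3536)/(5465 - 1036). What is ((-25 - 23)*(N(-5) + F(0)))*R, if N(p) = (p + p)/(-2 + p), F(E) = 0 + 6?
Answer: -19109376/31003 ≈ -616.37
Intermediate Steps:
F(E) = 6
N(p) = 2*p/(-2 + p) (N(p) = (2*p)/(-2 + p) = 2*p/(-2 + p))
R = 7656/4429 ≈ 1.7286
((-25 - 23)*(N(-5) + F(0)))*R = ((-25 - 23)*(2*(-5)/(-2 - 5) + 6))*(7656/4429) = -48*(2*(-5)/(-7) + 6)*(7656/4429) = -48*(2*(-5)*(-⅐) + 6)*(7656/4429) = -48*(10/7 + 6)*(7656/4429) = -48*52/7*(7656/4429) = -2496/7*7656/4429 = -19109376/31003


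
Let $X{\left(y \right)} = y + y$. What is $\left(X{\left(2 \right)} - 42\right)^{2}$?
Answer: $1444$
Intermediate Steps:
$X{\left(y \right)} = 2 y$
$\left(X{\left(2 \right)} - 42\right)^{2} = \left(2 \cdot 2 - 42\right)^{2} = \left(4 - 42\right)^{2} = \left(-38\right)^{2} = 1444$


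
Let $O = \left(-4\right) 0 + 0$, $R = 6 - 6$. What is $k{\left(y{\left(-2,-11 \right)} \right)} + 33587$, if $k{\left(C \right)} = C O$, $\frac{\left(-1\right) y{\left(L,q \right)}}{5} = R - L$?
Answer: $33587$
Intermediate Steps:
$R = 0$ ($R = 6 - 6 = 0$)
$y{\left(L,q \right)} = 5 L$ ($y{\left(L,q \right)} = - 5 \left(0 - L\right) = - 5 \left(- L\right) = 5 L$)
$O = 0$ ($O = 0 + 0 = 0$)
$k{\left(C \right)} = 0$ ($k{\left(C \right)} = C 0 = 0$)
$k{\left(y{\left(-2,-11 \right)} \right)} + 33587 = 0 + 33587 = 33587$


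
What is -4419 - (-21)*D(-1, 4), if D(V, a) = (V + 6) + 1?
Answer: -4293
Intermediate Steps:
D(V, a) = 7 + V (D(V, a) = (6 + V) + 1 = 7 + V)
-4419 - (-21)*D(-1, 4) = -4419 - (-21)*(7 - 1) = -4419 - (-21)*6 = -4419 - 1*(-126) = -4419 + 126 = -4293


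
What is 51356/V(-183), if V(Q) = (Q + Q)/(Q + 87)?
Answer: 821696/61 ≈ 13470.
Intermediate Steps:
V(Q) = 2*Q/(87 + Q) (V(Q) = (2*Q)/(87 + Q) = 2*Q/(87 + Q))
51356/V(-183) = 51356/((2*(-183)/(87 - 183))) = 51356/((2*(-183)/(-96))) = 51356/((2*(-183)*(-1/96))) = 51356/(61/16) = 51356*(16/61) = 821696/61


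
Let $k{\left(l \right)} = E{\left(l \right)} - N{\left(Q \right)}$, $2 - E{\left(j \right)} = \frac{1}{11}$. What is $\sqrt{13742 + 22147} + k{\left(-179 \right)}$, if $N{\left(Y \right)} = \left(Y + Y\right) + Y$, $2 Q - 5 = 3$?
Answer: $- \frac{111}{11} + \sqrt{35889} \approx 179.35$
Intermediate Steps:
$Q = 4$ ($Q = \frac{5}{2} + \frac{1}{2} \cdot 3 = \frac{5}{2} + \frac{3}{2} = 4$)
$E{\left(j \right)} = \frac{21}{11}$ ($E{\left(j \right)} = 2 - \frac{1}{11} = \frac{21}{11}$)
$N{\left(Y \right)} = 3 Y$ ($N{\left(Y \right)} = 2 Y + Y = 3 Y$)
$k{\left(l \right)} = - \frac{111}{11}$ ($k{\left(l \right)} = \frac{21}{11} - 3 \cdot 4 = \frac{21}{11} - 12 = - \frac{111}{11}$)
$\sqrt{13742 + 22147} + k{\left(-179 \right)} = \sqrt{13742 + 22147} - \frac{111}{11} = \sqrt{35889} - \frac{111}{11} = - \frac{111}{11} + \sqrt{35889}$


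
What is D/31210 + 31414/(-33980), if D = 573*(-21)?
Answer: -34732807/26512895 ≈ -1.3100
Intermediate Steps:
D = -12033
D/31210 + 31414/(-33980) = -12033/31210 + 31414/(-33980) = -12033*1/31210 + 31414*(-1/33980) = -12033/31210 - 15707/16990 = -34732807/26512895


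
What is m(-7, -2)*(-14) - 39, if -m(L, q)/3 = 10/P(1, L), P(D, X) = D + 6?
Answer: 21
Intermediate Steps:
P(D, X) = 6 + D
m(L, q) = -30/7 (m(L, q) = -30/(6 + 1) = -30/7)
m(-7, -2)*(-14) - 39 = -30/7*(-14) - 39 = 60 - 39 = 21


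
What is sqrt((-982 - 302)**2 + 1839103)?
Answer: sqrt(3487759) ≈ 1867.6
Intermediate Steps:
sqrt((-982 - 302)**2 + 1839103) = sqrt((-1284)**2 + 1839103) = sqrt(1648656 + 1839103) = sqrt(3487759)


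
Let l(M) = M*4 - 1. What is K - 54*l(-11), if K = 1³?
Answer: 2431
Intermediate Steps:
l(M) = -1 + 4*M (l(M) = 4*M - 1 = -1 + 4*M)
K = 1
K - 54*l(-11) = 1 - 54*(-1 + 4*(-11)) = 1 - 54*(-1 - 44) = 1 - 54*(-45) = 1 + 2430 = 2431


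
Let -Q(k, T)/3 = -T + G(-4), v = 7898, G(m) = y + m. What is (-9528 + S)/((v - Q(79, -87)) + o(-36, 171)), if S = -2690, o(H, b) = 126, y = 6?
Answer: -12218/8291 ≈ -1.4736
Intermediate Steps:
G(m) = 6 + m
Q(k, T) = -6 + 3*T (Q(k, T) = -3*(-T + (6 - 4)) = -3*(-T + 2) = -3*(2 - T) = -6 + 3*T)
(-9528 + S)/((v - Q(79, -87)) + o(-36, 171)) = (-9528 - 2690)/((7898 - (-6 + 3*(-87))) + 126) = -12218/((7898 - (-6 - 261)) + 126) = -12218/((7898 - 1*(-267)) + 126) = -12218/((7898 + 267) + 126) = -12218/(8165 + 126) = -12218/8291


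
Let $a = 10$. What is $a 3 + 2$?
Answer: $32$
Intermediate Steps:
$a 3 + 2 = 10 \cdot 3 + 2 = 30 + 2 = 32$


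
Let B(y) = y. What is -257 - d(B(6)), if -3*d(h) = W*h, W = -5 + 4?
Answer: -259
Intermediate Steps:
W = -1
d(h) = h/3 (d(h) = -(-1)*h/3 = h/3)
-257 - d(B(6)) = -257 - 6/3 = -257 - 1*2 = -257 - 2 = -259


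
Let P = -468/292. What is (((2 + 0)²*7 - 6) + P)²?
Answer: 2217121/5329 ≈ 416.05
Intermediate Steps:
P = -117/73 (P = -468*1/292 = -117/73 ≈ -1.6027)
(((2 + 0)²*7 - 6) + P)² = (((2 + 0)²*7 - 6) - 117/73)² = ((2²*7 - 6) - 117/73)² = ((4*7 - 6) - 117/73)² = ((28 - 6) - 117/73)² = (22 - 117/73)² = (1489/73)² = 2217121/5329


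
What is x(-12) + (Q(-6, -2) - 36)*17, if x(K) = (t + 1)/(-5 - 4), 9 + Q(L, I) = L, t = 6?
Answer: -7810/9 ≈ -867.78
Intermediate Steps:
Q(L, I) = -9 + L
x(K) = -7/9 (x(K) = (6 + 1)/(-5 - 4) = 7/(-9) = 7*(-1/9) = -7/9)
x(-12) + (Q(-6, -2) - 36)*17 = -7/9 + ((-9 - 6) - 36)*17 = -7/9 + (-15 - 36)*17 = -7/9 - 51*17 = -7/9 - 867 = -7810/9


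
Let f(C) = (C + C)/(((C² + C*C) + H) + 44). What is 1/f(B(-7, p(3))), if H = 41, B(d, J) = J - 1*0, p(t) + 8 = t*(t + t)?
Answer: 57/4 ≈ 14.250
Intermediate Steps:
p(t) = -8 + 2*t² (p(t) = -8 + t*(t + t) = -8 + t*(2*t) = -8 + 2*t²)
B(d, J) = J (B(d, J) = J + 0 = J)
f(C) = 2*C/(85 + 2*C²) (f(C) = (C + C)/(((C² + C*C) + 41) + 44) = (2*C)/(((C² + C²) + 41) + 44) = (2*C)/((2*C² + 41) + 44) = (2*C)/((41 + 2*C²) + 44) = (2*C)/(85 + 2*C²) = 2*C/(85 + 2*C²))
1/f(B(-7, p(3))) = 1/(2*(-8 + 2*3²)/(85 + 2*(-8 + 2*3²)²)) = 1/(2*(-8 + 2*9)/(85 + 2*(-8 + 2*9)²)) = 1/(2*(-8 + 18)/(85 + 2*(-8 + 18)²)) = 1/(2*10/(85 + 2*10²)) = 1/(2*10/(85 + 2*100)) = 1/(2*10/(85 + 200)) = 1/(2*10/285) = 1/(2*10*(1/285)) = 1/(4/57) = 57/4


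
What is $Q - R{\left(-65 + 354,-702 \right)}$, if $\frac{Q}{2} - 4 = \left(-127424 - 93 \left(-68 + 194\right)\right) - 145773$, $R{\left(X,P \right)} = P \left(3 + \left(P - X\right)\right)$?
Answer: $-1263398$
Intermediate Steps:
$R{\left(X,P \right)} = P \left(3 + P - X\right)$
$Q = -569822$ ($Q = 8 + 2 \left(\left(-127424 - 93 \left(-68 + 194\right)\right) - 145773\right) = 8 + 2 \left(\left(-127424 - 11718\right) - 145773\right) = 8 + 2 \left(-139142 - 145773\right) = 8 + 2 \left(-284915\right) = 8 - 569830 = -569822$)
$Q - R{\left(-65 + 354,-702 \right)} = -569822 - - 702 \left(3 - 702 - \left(-65 + 354\right)\right) = -569822 - - 702 \left(3 - 702 - 289\right) = -569822 - \left(-702\right) \left(-988\right) = -569822 - 693576 = -1263398$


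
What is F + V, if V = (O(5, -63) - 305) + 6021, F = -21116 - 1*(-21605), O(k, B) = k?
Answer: 6210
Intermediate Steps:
F = 489 (F = -21116 + 21605 = 489)
V = 5721 (V = (5 - 305) + 6021 = -300 + 6021 = 5721)
F + V = 489 + 5721 = 6210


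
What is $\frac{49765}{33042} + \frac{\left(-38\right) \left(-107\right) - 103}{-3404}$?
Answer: $\frac{19227307}{56237484} \approx 0.34189$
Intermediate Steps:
$\frac{49765}{33042} + \frac{\left(-38\right) \left(-107\right) - 103}{-3404} = 49765 \cdot \frac{1}{33042} + \left(4066 - 103\right) \left(- \frac{1}{3404}\right) = \frac{49765}{33042} + 3963 \left(- \frac{1}{3404}\right) = \frac{49765}{33042} - \frac{3963}{3404} = \frac{19227307}{56237484}$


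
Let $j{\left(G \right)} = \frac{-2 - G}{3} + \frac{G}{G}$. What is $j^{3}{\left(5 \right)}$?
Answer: $- \frac{64}{27} \approx -2.3704$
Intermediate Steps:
$j{\left(G \right)} = \frac{1}{3} - \frac{G}{3}$ ($j{\left(G \right)} = \left(-2 - G\right) \frac{1}{3} + 1 = \left(- \frac{2}{3} - \frac{G}{3}\right) + 1 = \frac{1}{3} - \frac{G}{3}$)
$j^{3}{\left(5 \right)} = \left(\frac{1}{3} - \frac{5}{3}\right)^{3} = \left(- \frac{4}{3}\right)^{3} = - \frac{64}{27}$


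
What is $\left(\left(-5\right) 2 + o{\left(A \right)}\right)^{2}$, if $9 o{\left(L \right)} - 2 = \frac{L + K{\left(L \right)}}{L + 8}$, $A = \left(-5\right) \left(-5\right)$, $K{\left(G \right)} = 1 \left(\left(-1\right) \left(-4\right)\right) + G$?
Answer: $\frac{902500}{9801} \approx 92.082$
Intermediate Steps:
$K{\left(G \right)} = 4 + G$ ($K{\left(G \right)} = 1 \cdot 4 + G = 4 + G$)
$A = 25$
$o{\left(L \right)} = \frac{2}{9} + \frac{4 + 2 L}{9 \left(8 + L\right)}$ ($o{\left(L \right)} = \frac{2}{9} + \frac{\left(L + \left(4 + L\right)\right) \frac{1}{L + 8}}{9} = \frac{2}{9} + \frac{\left(4 + 2 L\right) \frac{1}{8 + L}}{9} = \frac{2}{9} + \frac{\frac{1}{8 + L} \left(4 + 2 L\right)}{9} = \frac{2}{9} + \frac{4 + 2 L}{9 \left(8 + L\right)}$)
$\left(\left(-5\right) 2 + o{\left(A \right)}\right)^{2} = \left(\left(-5\right) 2 + \frac{4 \left(5 + 25\right)}{9 \left(8 + 25\right)}\right)^{2} = \left(-10 + \frac{4}{9} \cdot \frac{1}{33} \cdot 30\right)^{2} = \left(-10 + \frac{40}{99}\right)^{2} = \left(- \frac{950}{99}\right)^{2} = \frac{902500}{9801}$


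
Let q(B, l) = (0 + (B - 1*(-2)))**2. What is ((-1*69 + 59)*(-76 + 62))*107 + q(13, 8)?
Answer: 15205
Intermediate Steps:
q(B, l) = (2 + B)**2 (q(B, l) = (0 + (B + 2))**2 = (0 + (2 + B))**2 = (2 + B)**2)
((-1*69 + 59)*(-76 + 62))*107 + q(13, 8) = ((-1*69 + 59)*(-76 + 62))*107 + (2 + 13)**2 = ((-69 + 59)*(-14))*107 + 15**2 = -10*(-14)*107 + 225 = 140*107 + 225 = 14980 + 225 = 15205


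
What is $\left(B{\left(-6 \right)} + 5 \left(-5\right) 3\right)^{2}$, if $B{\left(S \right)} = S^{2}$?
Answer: $1521$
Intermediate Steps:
$\left(B{\left(-6 \right)} + 5 \left(-5\right) 3\right)^{2} = \left(\left(-6\right)^{2} + 5 \left(-5\right) 3\right)^{2} = \left(36 - 75\right)^{2} = \left(-39\right)^{2} = 1521$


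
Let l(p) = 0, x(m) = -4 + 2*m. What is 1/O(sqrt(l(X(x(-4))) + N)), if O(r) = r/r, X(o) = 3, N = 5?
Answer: 1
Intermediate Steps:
O(r) = 1
1/O(sqrt(l(X(x(-4))) + N)) = 1/1 = 1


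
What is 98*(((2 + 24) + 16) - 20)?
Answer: 2156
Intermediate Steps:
98*(((2 + 24) + 16) - 20) = 98*((26 + 16) - 20) = 98*(42 - 20) = 98*22 = 2156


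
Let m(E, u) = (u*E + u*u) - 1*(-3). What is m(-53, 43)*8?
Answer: -3416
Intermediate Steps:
m(E, u) = 3 + u² + E*u (m(E, u) = (E*u + u²) + 3 = (u² + E*u) + 3 = 3 + u² + E*u)
m(-53, 43)*8 = (3 + 43² - 53*43)*8 = (3 + 1849 - 2279)*8 = -427*8 = -3416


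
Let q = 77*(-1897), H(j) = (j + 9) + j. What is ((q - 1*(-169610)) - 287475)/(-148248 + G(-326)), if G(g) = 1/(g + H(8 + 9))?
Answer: 74693322/41954185 ≈ 1.7804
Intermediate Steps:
H(j) = 9 + 2*j (H(j) = (9 + j) + j = 9 + 2*j)
q = -146069
G(g) = 1/(43 + g) (G(g) = 1/(g + (9 + 2*(8 + 9))) = 1/(g + (9 + 2*17)) = 1/(g + (9 + 34)) = 1/(g + 43) = 1/(43 + g))
((q - 1*(-169610)) - 287475)/(-148248 + G(-326)) = ((-146069 - 1*(-169610)) - 287475)/(-148248 + 1/(43 - 326)) = ((-146069 + 169610) - 287475)/(-148248 + 1/(-283)) = (23541 - 287475)/(-148248 - 1/283) = -263934/(-41954185/283) = -263934*(-283/41954185) = 74693322/41954185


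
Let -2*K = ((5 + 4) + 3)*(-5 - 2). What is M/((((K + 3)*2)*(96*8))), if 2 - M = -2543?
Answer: 509/13824 ≈ 0.036820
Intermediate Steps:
M = 2545 (M = 2 - 1*(-2543) = 2 + 2543 = 2545)
K = 42 (K = -((5 + 4) + 3)*(-5 - 2)/2 = -(9 + 3)*(-7)/2 = -6*(-7) = -½*(-84) = 42)
M/((((K + 3)*2)*(96*8))) = 2545/((((42 + 3)*2)*(96*8))) = 2545/(((45*2)*768)) = 2545/((90*768)) = 2545/69120 = 2545*(1/69120) = 509/13824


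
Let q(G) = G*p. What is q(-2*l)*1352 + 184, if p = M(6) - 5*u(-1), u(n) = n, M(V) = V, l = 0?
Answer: 184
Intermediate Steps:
p = 11 (p = 6 - 5*(-1) = 6 + 5 = 11)
q(G) = 11*G (q(G) = G*11 = 11*G)
q(-2*l)*1352 + 184 = (11*(-2*0))*1352 + 184 = (11*0)*1352 + 184 = 0*1352 + 184 = 0 + 184 = 184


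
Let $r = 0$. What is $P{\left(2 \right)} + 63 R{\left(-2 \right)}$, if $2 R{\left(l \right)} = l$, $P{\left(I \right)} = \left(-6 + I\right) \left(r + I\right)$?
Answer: $-71$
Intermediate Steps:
$P{\left(I \right)} = I \left(-6 + I\right)$ ($P{\left(I \right)} = \left(-6 + I\right) \left(0 + I\right) = \left(-6 + I\right) I = I \left(-6 + I\right)$)
$R{\left(l \right)} = \frac{l}{2}$
$P{\left(2 \right)} + 63 R{\left(-2 \right)} = 2 \left(-6 + 2\right) + 63 \cdot \frac{1}{2} \left(-2\right) = 2 \left(-4\right) + 63 \left(-1\right) = -8 - 63 = -71$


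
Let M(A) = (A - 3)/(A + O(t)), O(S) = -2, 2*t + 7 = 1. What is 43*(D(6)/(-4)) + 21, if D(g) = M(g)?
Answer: 207/16 ≈ 12.938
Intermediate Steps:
t = -3 (t = -7/2 + (½)*1 = -7/2 + ½ = -3)
M(A) = (-3 + A)/(-2 + A) (M(A) = (A - 3)/(A - 2) = (-3 + A)/(-2 + A))
D(g) = (-3 + g)/(-2 + g)
43*(D(6)/(-4)) + 21 = 43*(((-3 + 6)/(-2 + 6))/(-4)) + 21 = 43*((3/4)*(-¼)) + 21 = 43*(((¼)*3)*(-¼)) + 21 = 43*((¾)*(-¼)) + 21 = 43*(-3/16) + 21 = -129/16 + 21 = 207/16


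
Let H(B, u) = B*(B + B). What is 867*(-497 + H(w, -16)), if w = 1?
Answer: -429165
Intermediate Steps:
H(B, u) = 2*B² (H(B, u) = B*(2*B) = 2*B²)
867*(-497 + H(w, -16)) = 867*(-497 + 2*1²) = 867*(-497 + 2*1) = 867*(-497 + 2) = 867*(-495) = -429165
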